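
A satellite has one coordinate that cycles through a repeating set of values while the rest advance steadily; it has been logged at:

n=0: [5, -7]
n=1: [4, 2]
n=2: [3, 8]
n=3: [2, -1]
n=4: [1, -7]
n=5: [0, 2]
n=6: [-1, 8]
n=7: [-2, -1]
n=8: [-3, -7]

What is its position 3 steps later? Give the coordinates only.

[-6, -1]

First: linear, -1 per step → -6 at step 11.
Second: cycles through -7, 2, 8, -1 every 4 steps. Step 11 lands at position 3 of the cycle → -1.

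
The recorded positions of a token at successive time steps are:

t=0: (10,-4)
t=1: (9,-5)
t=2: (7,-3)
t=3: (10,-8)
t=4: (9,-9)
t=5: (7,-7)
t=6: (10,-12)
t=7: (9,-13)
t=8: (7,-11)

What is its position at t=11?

The moves between consecutive positions are (-1,-1), (-2,+2), (+3,-5), (-1,-1), (-2,+2), (+3,-5), (-1,-1), (-2,+2); they repeat the 3-cycle [(-1,-1), (-2,+2), (+3,-5)].
step 9: apply (+3,-5) → (10,-16)
step 10: apply (-1,-1) → (9,-17)
step 11: apply (-2,+2) → (7,-15)

(7,-15)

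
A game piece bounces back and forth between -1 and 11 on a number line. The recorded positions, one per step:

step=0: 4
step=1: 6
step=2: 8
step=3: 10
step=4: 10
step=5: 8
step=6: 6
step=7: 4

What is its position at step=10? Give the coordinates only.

0

The value reflects between -1 and 11, moving 2 per step.
  step 8: 4 → 2
  step 9: 2 → 0
  step 10: 0 → 0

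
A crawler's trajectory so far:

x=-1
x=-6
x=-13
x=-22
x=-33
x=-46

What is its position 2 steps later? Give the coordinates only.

Successive displacements: -5, -7, -9, -11, -13 — each changes by -2.
step 6: -46 − 15 → x=-61
step 7: -61 − 17 → x=-78

x=-78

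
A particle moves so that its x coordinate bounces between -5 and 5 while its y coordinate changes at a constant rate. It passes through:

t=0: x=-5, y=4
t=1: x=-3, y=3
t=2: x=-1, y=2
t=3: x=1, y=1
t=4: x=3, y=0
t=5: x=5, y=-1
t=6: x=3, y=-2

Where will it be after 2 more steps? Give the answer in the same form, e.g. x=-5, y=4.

x=-1, y=-4

The x coordinate reflects between -5 and 5, moving 2 per step.
  step 7: 3 → 1
  step 8: 1 → -1
The y coordinate changes by -1 each step: at step 8 it is -4.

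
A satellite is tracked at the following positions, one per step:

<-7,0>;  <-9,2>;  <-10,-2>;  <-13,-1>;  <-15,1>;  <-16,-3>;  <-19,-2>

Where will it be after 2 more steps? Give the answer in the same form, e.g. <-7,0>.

The moves between consecutive positions are <-2,+2>, <-1,-4>, <-3,+1>, <-2,+2>, <-1,-4>, <-3,+1>; they repeat the 3-cycle [<-2,+2>, <-1,-4>, <-3,+1>].
step 7: apply <-2,+2> → <-21,0>
step 8: apply <-1,-4> → <-22,-4>

<-22,-4>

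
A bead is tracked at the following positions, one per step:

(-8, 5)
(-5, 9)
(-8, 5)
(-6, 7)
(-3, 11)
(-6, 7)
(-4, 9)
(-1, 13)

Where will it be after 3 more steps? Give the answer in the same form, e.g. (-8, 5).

Differencing gives (+3, +4), (-3, -4), (+2, +2), (+3, +4), (-3, -4), (+2, +2), (+3, +4). This is the pattern (+3, +4), (-3, -4), (+2, +2) repeated.
step 8: apply (-3, -4) → (-4, 9)
step 9: apply (+2, +2) → (-2, 11)
step 10: apply (+3, +4) → (1, 15)

(1, 15)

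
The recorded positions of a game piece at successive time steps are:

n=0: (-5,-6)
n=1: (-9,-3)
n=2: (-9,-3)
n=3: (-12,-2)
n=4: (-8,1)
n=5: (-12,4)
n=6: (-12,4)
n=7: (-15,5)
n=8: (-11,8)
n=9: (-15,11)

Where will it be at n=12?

(-14,15)

The moves between consecutive positions are (-4,+3), (+0,+0), (-3,+1), (+4,+3), (-4,+3), (+0,+0), (-3,+1), (+4,+3), (-4,+3); they repeat the 4-cycle [(-4,+3), (+0,+0), (-3,+1), (+4,+3)].
step 10: apply (+0,+0) → (-15,11)
step 11: apply (-3,+1) → (-18,12)
step 12: apply (+4,+3) → (-14,15)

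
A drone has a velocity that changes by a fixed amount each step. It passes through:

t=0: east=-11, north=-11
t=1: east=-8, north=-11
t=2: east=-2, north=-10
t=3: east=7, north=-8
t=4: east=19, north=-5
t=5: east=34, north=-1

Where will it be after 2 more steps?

Successive displacements: (+3, +0), (+6, +1), (+9, +2), (+12, +3), (+15, +4) — each changes by (+3, +1).
step 6: east=34, north=-1 + (+18, +5) → east=52, north=4
step 7: east=52, north=4 + (+21, +6) → east=73, north=10

east=73, north=10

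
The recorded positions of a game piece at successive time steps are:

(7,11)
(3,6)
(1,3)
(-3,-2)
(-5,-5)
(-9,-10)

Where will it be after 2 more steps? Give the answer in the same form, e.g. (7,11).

(-15,-18)

Differencing gives (-4,-5), (-2,-3), (-4,-5), (-2,-3), (-4,-5). This is the pattern (-4,-5), (-2,-3) repeated.
step 6: apply (-2,-3) → (-11,-13)
step 7: apply (-4,-5) → (-15,-18)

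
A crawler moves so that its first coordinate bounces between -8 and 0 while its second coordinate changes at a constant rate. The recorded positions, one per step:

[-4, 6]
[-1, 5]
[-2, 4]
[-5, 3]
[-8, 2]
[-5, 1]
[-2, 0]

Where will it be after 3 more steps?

The first coordinate reflects between -8 and 0, moving 3 per step.
  step 7: -2 → -1
  step 8: -1 → -4
  step 9: -4 → -7
The second coordinate changes by -1 each step: at step 9 it is -3.

[-7, -3]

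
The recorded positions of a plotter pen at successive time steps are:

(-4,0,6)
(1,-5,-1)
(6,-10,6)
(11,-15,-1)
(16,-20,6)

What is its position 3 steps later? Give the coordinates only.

(31,-35,-1)

First: linear, +5 per step → 31 at step 7.
Second: linear, -5 per step → -35 at step 7.
Third: cycles through 6, -1 every 2 steps. Step 7 lands at position 1 of the cycle → -1.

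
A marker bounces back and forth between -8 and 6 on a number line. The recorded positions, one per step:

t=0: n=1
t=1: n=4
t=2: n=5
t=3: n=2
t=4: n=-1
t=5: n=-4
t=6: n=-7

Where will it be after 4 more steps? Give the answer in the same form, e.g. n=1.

n=3

The value travels 3 per step and bounces off the walls at -8 and 6.
  step 7: -7 → -6
  step 8: -6 → -3
  step 9: -3 → 0
  step 10: 0 → 3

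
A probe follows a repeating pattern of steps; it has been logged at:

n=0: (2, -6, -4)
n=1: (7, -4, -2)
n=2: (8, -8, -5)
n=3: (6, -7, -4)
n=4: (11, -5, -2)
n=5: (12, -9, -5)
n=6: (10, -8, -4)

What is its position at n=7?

(15, -6, -2)

The moves between consecutive positions are (+5, +2, +2), (+1, -4, -3), (-2, +1, +1), (+5, +2, +2), (+1, -4, -3), (-2, +1, +1); they repeat the 3-cycle [(+5, +2, +2), (+1, -4, -3), (-2, +1, +1)].
step 7: apply (+5, +2, +2) → (15, -6, -2)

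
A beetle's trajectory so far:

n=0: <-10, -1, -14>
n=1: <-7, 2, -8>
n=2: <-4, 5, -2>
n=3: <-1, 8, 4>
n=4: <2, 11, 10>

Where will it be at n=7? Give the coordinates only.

<11, 20, 28>

Constant displacement of <+3, +3, +6> per step.
step 5: <2, 11, 10> + <+3, +3, +6> → <5, 14, 16>
step 6: <5, 14, 16> + <+3, +3, +6> → <8, 17, 22>
step 7: <8, 17, 22> + <+3, +3, +6> → <11, 20, 28>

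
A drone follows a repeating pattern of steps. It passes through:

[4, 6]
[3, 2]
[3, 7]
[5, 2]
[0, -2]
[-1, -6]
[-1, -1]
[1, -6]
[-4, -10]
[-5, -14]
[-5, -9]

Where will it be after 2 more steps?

Step-to-step displacements: [-1, -4], [+0, +5], [+2, -5], [-5, -4], [-1, -4], [+0, +5], [+2, -5], [-5, -4], [-1, -4], [+0, +5] — a repeating cycle of length 4.
step 11: apply [+2, -5] → [-3, -14]
step 12: apply [-5, -4] → [-8, -18]

[-8, -18]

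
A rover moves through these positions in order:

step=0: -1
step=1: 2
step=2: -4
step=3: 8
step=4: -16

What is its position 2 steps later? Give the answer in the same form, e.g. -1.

-64

Step-to-step displacements: +3, -6, +12, -24; each is -2× the previous.
step 5: -16 + 48 → 32
step 6: 32 − 96 → -64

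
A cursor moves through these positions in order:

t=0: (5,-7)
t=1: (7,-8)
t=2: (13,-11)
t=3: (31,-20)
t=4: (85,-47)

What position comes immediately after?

Consecutive displacements (+2,-1), (+6,-3), (+18,-9), (+54,-27) scale by a factor of 3 each step.
step 5: (85,-47) + (+162,-81) → (247,-128)

(247,-128)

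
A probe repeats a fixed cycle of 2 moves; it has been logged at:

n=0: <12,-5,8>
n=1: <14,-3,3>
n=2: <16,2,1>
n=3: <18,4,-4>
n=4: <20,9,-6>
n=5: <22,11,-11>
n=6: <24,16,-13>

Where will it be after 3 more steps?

<30,25,-25>

Differencing gives <+2,+2,-5>, <+2,+5,-2>, <+2,+2,-5>, <+2,+5,-2>, <+2,+2,-5>, <+2,+5,-2>. This is the pattern <+2,+2,-5>, <+2,+5,-2> repeated.
step 7: apply <+2,+2,-5> → <26,18,-18>
step 8: apply <+2,+5,-2> → <28,23,-20>
step 9: apply <+2,+2,-5> → <30,25,-25>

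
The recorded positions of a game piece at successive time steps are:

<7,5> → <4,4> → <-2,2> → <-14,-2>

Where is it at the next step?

<-38,-10>

Consecutive displacements <-3,-1>, <-6,-2>, <-12,-4> scale by a factor of 2 each step.
step 4: <-14,-2> + <-24,-8> → <-38,-10>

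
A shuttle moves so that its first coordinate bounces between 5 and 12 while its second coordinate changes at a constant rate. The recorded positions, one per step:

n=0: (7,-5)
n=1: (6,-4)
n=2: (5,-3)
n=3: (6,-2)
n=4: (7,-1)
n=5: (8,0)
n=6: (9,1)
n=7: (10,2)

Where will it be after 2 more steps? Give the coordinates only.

The first coordinate reflects between 5 and 12, moving 1 per step.
  step 8: 10 → 11
  step 9: 11 → 12
The second coordinate changes by +1 each step: at step 9 it is 4.

(12,4)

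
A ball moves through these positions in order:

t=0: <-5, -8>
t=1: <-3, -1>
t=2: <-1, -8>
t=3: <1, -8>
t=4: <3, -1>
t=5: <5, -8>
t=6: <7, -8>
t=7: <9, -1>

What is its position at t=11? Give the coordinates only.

<17, -8>

First: linear, +2 per step → 17 at step 11.
Second: cycles through -8, -1, -8 every 3 steps. Step 11 lands at position 2 of the cycle → -8.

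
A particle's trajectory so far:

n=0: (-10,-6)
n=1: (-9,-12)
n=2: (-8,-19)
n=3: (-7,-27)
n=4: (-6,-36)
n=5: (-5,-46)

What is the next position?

Successive displacements: (+1,-6), (+1,-7), (+1,-8), (+1,-9), (+1,-10) — each changes by (+0,-1).
step 6: (-5,-46) + (+1,-11) → (-4,-57)

(-4,-57)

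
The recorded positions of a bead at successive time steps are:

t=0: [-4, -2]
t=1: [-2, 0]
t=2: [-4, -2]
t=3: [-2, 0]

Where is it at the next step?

[-4, -2]

The jumps are [+2, +2], [-2, -2], [+2, +2] — a geometric progression with ratio -1.
step 4: [-2, 0] + [-2, -2] → [-4, -2]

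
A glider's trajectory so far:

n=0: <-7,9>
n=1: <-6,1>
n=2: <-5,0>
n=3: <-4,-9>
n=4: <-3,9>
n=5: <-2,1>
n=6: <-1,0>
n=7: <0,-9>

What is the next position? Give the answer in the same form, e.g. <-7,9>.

First: linear, +1 per step → 1 at step 8.
Second: cycles through 9, 1, 0, -9 every 4 steps. Step 8 lands at position 0 of the cycle → 9.

<1,9>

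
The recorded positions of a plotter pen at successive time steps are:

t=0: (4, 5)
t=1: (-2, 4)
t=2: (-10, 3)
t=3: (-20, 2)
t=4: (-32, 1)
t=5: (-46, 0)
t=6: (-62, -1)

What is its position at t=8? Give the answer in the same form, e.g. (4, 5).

(-100, -3)

Successive displacements: (-6, -1), (-8, -1), (-10, -1), (-12, -1), (-14, -1), (-16, -1) — each changes by (-2, +0).
step 7: (-62, -1) + (-18, -1) → (-80, -2)
step 8: (-80, -2) + (-20, -1) → (-100, -3)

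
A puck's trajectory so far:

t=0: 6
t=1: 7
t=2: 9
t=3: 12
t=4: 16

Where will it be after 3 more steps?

34

Taking differences between consecutive positions: +1, +2, +3, +4. These grow by +1 each step.
step 5: 16 + 5 → 21
step 6: 21 + 6 → 27
step 7: 27 + 7 → 34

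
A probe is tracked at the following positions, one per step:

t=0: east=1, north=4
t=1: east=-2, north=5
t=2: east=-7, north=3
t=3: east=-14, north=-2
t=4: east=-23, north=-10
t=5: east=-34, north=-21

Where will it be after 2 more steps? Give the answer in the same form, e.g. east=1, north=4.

east=-62, north=-52

Successive displacements: (-3,+1), (-5,-2), (-7,-5), (-9,-8), (-11,-11) — each changes by (-2,-3).
step 6: east=-34, north=-21 + (-13,-14) → east=-47, north=-35
step 7: east=-47, north=-35 + (-15,-17) → east=-62, north=-52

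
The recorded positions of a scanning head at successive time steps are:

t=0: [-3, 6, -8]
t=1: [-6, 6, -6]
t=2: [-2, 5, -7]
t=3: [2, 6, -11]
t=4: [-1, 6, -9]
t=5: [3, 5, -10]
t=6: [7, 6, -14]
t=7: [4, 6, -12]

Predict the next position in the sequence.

[8, 5, -13]

The moves between consecutive positions are [-3, +0, +2], [+4, -1, -1], [+4, +1, -4], [-3, +0, +2], [+4, -1, -1], [+4, +1, -4], [-3, +0, +2]; they repeat the 3-cycle [[-3, +0, +2], [+4, -1, -1], [+4, +1, -4]].
step 8: apply [+4, -1, -1] → [8, 5, -13]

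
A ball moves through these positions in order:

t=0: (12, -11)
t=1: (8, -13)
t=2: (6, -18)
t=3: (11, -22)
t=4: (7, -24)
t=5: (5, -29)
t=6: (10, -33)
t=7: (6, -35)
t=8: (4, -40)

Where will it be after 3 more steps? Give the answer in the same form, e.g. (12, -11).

(3, -51)

The moves between consecutive positions are (-4, -2), (-2, -5), (+5, -4), (-4, -2), (-2, -5), (+5, -4), (-4, -2), (-2, -5); they repeat the 3-cycle [(-4, -2), (-2, -5), (+5, -4)].
step 9: apply (+5, -4) → (9, -44)
step 10: apply (-4, -2) → (5, -46)
step 11: apply (-2, -5) → (3, -51)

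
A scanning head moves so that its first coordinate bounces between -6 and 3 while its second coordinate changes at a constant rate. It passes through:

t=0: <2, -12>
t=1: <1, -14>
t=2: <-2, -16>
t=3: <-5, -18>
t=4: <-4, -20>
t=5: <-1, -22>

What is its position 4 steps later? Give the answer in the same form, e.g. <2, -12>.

The first coordinate travels 3 per step and bounces off the walls at -6 and 3.
  step 6: -1 → 2
  step 7: 2 → 1
  step 8: 1 → -2
  step 9: -2 → -5
The second coordinate changes by -2 each step: at step 9 it is -30.

<-5, -30>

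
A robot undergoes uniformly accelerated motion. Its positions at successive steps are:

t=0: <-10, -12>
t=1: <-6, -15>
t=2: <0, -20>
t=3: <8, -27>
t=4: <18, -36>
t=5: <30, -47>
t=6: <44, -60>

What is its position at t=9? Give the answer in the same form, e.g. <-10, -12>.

First differences are <+4, -3>, <+6, -5>, <+8, -7>, <+10, -9>, <+12, -11>, <+14, -13>; their common second difference is <+2, -2> (constant acceleration).
step 7: <44, -60> + <+16, -15> → <60, -75>
step 8: <60, -75> + <+18, -17> → <78, -92>
step 9: <78, -92> + <+20, -19> → <98, -111>

<98, -111>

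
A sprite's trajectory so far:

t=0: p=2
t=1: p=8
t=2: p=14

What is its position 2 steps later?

p=26

Each step adds +6 to the position.
step 3: 14 + 6 → p=20
step 4: 20 + 6 → p=26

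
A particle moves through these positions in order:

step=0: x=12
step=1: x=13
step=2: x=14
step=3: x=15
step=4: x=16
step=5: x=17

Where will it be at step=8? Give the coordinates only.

Each step adds +1 to the position.
step 6: 17 + 1 → x=18
step 7: 18 + 1 → x=19
step 8: 19 + 1 → x=20

x=20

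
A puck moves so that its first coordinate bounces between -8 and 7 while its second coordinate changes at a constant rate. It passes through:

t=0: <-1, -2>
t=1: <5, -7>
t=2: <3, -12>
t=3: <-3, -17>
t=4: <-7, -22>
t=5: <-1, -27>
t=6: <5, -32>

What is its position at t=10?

The first coordinate reflects between -8 and 7, moving 6 per step.
  step 7: 5 → 3
  step 8: 3 → -3
  step 9: -3 → -7
  step 10: -7 → -1
The second coordinate changes by -5 each step: at step 10 it is -52.

<-1, -52>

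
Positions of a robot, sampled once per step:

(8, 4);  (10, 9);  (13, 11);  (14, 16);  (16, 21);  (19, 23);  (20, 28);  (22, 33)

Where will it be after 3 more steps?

Differencing gives (+2, +5), (+3, +2), (+1, +5), (+2, +5), (+3, +2), (+1, +5), (+2, +5). This is the pattern (+2, +5), (+3, +2), (+1, +5) repeated.
step 8: apply (+3, +2) → (25, 35)
step 9: apply (+1, +5) → (26, 40)
step 10: apply (+2, +5) → (28, 45)

(28, 45)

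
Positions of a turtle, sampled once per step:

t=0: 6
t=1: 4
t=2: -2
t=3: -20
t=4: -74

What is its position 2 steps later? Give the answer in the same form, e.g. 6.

-722

The jumps are -2, -6, -18, -54 — a geometric progression with ratio 3.
step 5: -74 − 162 → -236
step 6: -236 − 486 → -722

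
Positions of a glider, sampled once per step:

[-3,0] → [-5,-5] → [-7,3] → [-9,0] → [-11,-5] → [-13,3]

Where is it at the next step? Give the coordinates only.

First: linear, -2 per step → -15 at step 6.
Second: cycles through 0, -5, 3 every 3 steps. Step 6 lands at position 0 of the cycle → 0.

[-15,0]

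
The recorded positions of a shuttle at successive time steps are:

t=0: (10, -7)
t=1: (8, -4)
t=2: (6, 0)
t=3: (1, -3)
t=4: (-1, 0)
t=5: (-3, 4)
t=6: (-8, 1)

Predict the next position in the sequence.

The moves between consecutive positions are (-2, +3), (-2, +4), (-5, -3), (-2, +3), (-2, +4), (-5, -3); they repeat the 3-cycle [(-2, +3), (-2, +4), (-5, -3)].
step 7: apply (-2, +3) → (-10, 4)

(-10, 4)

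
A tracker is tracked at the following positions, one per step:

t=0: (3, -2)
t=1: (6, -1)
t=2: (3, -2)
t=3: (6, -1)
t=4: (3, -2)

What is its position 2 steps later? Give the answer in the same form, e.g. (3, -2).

The jumps are (+3, +1), (-3, -1), (+3, +1), (-3, -1) — a geometric progression with ratio -1.
step 5: (3, -2) + (+3, +1) → (6, -1)
step 6: (6, -1) + (-3, -1) → (3, -2)

(3, -2)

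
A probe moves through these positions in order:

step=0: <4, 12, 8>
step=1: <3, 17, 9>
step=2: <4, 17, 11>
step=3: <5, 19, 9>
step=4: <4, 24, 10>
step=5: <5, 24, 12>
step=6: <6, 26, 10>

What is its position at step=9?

<7, 33, 11>

Differencing gives <-1, +5, +1>, <+1, +0, +2>, <+1, +2, -2>, <-1, +5, +1>, <+1, +0, +2>, <+1, +2, -2>. This is the pattern <-1, +5, +1>, <+1, +0, +2>, <+1, +2, -2> repeated.
step 7: apply <-1, +5, +1> → <5, 31, 11>
step 8: apply <+1, +0, +2> → <6, 31, 13>
step 9: apply <+1, +2, -2> → <7, 33, 11>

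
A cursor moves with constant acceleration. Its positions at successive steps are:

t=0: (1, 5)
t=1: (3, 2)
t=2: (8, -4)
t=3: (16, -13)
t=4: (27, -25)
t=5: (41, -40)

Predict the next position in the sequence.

(58, -58)

Taking differences between consecutive positions: (+2, -3), (+5, -6), (+8, -9), (+11, -12), (+14, -15). These grow by (+3, -3) each step.
step 6: (41, -40) + (+17, -18) → (58, -58)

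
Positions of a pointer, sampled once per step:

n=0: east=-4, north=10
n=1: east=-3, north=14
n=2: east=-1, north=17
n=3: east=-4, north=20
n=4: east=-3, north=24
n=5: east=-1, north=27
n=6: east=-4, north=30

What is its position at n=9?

The moves between consecutive positions are (+1,+4), (+2,+3), (-3,+3), (+1,+4), (+2,+3), (-3,+3); they repeat the 3-cycle [(+1,+4), (+2,+3), (-3,+3)].
step 7: apply (+1,+4) → east=-3, north=34
step 8: apply (+2,+3) → east=-1, north=37
step 9: apply (-3,+3) → east=-4, north=40

east=-4, north=40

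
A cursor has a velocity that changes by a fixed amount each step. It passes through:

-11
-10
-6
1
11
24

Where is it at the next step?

Taking differences between consecutive positions: +1, +4, +7, +10, +13. These grow by +3 each step.
step 6: 24 + 16 → 40

40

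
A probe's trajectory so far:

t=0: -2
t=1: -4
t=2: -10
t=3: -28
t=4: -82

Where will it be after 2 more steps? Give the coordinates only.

-730

The jumps are -2, -6, -18, -54 — a geometric progression with ratio 3.
step 5: -82 − 162 → -244
step 6: -244 − 486 → -730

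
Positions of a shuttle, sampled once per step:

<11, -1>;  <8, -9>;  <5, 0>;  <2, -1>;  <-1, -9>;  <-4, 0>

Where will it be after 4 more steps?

<-16, -1>

The first coordinate changes by -3 each step, so at step 9 it is 11 + 9·(-3) = -16.
The second coordinate repeats the cycle [-1, -9, 0] with period 3; step 9 mod 3 = 0, giving -1.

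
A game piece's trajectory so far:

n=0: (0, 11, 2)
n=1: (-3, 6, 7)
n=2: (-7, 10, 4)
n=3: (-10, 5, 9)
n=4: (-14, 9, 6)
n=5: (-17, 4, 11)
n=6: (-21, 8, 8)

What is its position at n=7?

Step-to-step displacements: (-3, -5, +5), (-4, +4, -3), (-3, -5, +5), (-4, +4, -3), (-3, -5, +5), (-4, +4, -3) — a repeating cycle of length 2.
step 7: apply (-3, -5, +5) → (-24, 3, 13)

(-24, 3, 13)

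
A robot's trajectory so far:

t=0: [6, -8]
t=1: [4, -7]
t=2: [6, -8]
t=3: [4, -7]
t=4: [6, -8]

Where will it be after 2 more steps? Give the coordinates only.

Step-to-step displacements: [-2, +1], [+2, -1], [-2, +1], [+2, -1]; each is -1× the previous.
step 5: [6, -8] + [-2, +1] → [4, -7]
step 6: [4, -7] + [+2, -1] → [6, -8]

[6, -8]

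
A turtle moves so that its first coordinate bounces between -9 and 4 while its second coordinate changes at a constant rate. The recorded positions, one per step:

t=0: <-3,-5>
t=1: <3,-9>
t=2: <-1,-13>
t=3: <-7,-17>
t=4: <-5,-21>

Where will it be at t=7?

<-5,-33>

The first coordinate travels 6 per step and bounces off the walls at -9 and 4.
  step 5: -5 → 1
  step 6: 1 → 1
  step 7: 1 → -5
The second coordinate changes by -4 each step: at step 7 it is -33.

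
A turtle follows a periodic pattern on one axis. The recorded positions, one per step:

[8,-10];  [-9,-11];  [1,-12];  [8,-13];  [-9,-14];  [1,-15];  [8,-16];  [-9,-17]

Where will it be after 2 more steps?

First: cycles through 8, -9, 1 every 3 steps. Step 9 lands at position 0 of the cycle → 8.
Second: linear, -1 per step → -19 at step 9.

[8,-19]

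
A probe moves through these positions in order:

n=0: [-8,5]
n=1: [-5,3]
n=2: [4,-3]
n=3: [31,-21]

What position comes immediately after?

[112,-75]

Step-to-step displacements: [+3,-2], [+9,-6], [+27,-18]; each is 3× the previous.
step 4: [31,-21] + [+81,-54] → [112,-75]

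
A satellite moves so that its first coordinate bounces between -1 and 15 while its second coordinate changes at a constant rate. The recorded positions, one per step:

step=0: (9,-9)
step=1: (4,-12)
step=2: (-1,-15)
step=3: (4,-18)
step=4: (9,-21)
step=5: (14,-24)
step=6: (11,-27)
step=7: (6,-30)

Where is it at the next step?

(1,-33)

The first coordinate travels 5 per step and bounces off the walls at -1 and 15.
  step 8: 6 → 1
The second coordinate changes by -3 each step: at step 8 it is -33.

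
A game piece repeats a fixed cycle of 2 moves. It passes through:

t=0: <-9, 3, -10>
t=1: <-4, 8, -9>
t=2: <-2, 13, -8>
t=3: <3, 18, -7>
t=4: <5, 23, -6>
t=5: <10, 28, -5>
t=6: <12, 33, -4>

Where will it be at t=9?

<24, 48, -1>

The moves between consecutive positions are <+5, +5, +1>, <+2, +5, +1>, <+5, +5, +1>, <+2, +5, +1>, <+5, +5, +1>, <+2, +5, +1>; they repeat the 2-cycle [<+5, +5, +1>, <+2, +5, +1>].
step 7: apply <+5, +5, +1> → <17, 38, -3>
step 8: apply <+2, +5, +1> → <19, 43, -2>
step 9: apply <+5, +5, +1> → <24, 48, -1>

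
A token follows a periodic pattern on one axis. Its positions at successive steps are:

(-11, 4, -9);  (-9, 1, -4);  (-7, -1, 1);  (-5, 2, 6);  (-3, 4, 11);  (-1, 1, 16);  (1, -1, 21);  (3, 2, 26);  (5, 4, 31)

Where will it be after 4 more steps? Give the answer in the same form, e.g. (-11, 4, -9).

The first coordinate changes by +2 each step, so at step 12 it is -11 + 12·(2) = 13.
The second coordinate repeats the cycle [4, 1, -1, 2] with period 4; step 12 mod 4 = 0, giving 4.
The third coordinate changes by +5 each step, so at step 12 it is -9 + 12·(5) = 51.

(13, 4, 51)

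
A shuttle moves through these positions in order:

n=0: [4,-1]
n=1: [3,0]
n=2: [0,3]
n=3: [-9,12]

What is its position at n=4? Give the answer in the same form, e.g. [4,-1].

[-36,39]

Consecutive displacements [-1,+1], [-3,+3], [-9,+9] scale by a factor of 3 each step.
step 4: [-9,12] + [-27,+27] → [-36,39]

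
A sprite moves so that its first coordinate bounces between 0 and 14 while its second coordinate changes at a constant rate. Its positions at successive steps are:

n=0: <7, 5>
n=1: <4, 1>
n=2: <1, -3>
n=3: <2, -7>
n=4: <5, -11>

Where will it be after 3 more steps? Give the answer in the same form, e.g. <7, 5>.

The first coordinate travels 3 per step and bounces off the walls at 0 and 14.
  step 5: 5 → 8
  step 6: 8 → 11
  step 7: 11 → 14
The second coordinate changes by -4 each step: at step 7 it is -23.

<14, -23>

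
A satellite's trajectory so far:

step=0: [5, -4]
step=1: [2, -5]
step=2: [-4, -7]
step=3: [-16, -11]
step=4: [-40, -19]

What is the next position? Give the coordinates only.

[-88, -35]

Step-to-step displacements: [-3, -1], [-6, -2], [-12, -4], [-24, -8]; each is 2× the previous.
step 5: [-40, -19] + [-48, -16] → [-88, -35]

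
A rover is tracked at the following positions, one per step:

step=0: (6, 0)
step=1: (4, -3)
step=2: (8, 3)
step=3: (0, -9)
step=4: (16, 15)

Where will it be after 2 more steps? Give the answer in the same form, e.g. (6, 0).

(48, 63)

Consecutive displacements (-2, -3), (+4, +6), (-8, -12), (+16, +24) scale by a factor of -2 each step.
step 5: (16, 15) + (-32, -48) → (-16, -33)
step 6: (-16, -33) + (+64, +96) → (48, 63)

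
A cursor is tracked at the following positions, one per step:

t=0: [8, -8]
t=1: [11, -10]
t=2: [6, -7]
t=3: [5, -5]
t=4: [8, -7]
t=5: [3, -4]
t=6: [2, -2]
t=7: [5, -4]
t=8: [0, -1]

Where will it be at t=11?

The moves between consecutive positions are [+3, -2], [-5, +3], [-1, +2], [+3, -2], [-5, +3], [-1, +2], [+3, -2], [-5, +3]; they repeat the 3-cycle [[+3, -2], [-5, +3], [-1, +2]].
step 9: apply [-1, +2] → [-1, 1]
step 10: apply [+3, -2] → [2, -1]
step 11: apply [-5, +3] → [-3, 2]

[-3, 2]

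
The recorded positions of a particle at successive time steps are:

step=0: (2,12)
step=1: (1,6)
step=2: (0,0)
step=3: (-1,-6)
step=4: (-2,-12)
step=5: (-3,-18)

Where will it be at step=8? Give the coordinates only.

The position changes by (-1,-6) every step.
step 6: (-3,-18) + (-1,-6) → (-4,-24)
step 7: (-4,-24) + (-1,-6) → (-5,-30)
step 8: (-5,-30) + (-1,-6) → (-6,-36)

(-6,-36)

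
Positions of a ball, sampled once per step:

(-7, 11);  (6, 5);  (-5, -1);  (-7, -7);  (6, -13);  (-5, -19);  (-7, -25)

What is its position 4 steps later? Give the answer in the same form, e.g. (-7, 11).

The first coordinate repeats the cycle [-7, 6, -5] with period 3; step 10 mod 3 = 1, giving 6.
The second coordinate changes by -6 each step, so at step 10 it is 11 + 10·(-6) = -49.

(6, -49)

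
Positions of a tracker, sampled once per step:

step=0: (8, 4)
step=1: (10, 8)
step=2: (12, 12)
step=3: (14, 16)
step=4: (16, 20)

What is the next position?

Each step adds (+2, +4) to the position.
step 5: (16, 20) + (+2, +4) → (18, 24)

(18, 24)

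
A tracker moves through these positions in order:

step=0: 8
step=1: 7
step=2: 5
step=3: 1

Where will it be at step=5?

The jumps are -1, -2, -4 — a geometric progression with ratio 2.
step 4: 1 − 8 → -7
step 5: -7 − 16 → -23

-23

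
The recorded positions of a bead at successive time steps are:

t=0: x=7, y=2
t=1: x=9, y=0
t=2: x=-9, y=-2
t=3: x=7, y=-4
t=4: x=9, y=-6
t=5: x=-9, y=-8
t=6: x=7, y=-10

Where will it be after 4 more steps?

X: cycles through 7, 9, -9 every 3 steps. Step 10 lands at position 1 of the cycle → 9.
Y: linear, -2 per step → -18 at step 10.

x=9, y=-18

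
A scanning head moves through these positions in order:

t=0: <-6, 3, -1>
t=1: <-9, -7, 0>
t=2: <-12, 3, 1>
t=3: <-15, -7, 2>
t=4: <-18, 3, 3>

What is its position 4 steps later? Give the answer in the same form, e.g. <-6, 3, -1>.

<-30, 3, 7>

First: linear, -3 per step → -30 at step 8.
Second: cycles through 3, -7 every 2 steps. Step 8 lands at position 0 of the cycle → 3.
Third: linear, +1 per step → 7 at step 8.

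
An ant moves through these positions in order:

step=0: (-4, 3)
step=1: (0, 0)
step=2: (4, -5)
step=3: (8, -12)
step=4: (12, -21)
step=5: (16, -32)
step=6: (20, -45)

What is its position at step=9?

(32, -96)

First differences are (+4, -3), (+4, -5), (+4, -7), (+4, -9), (+4, -11), (+4, -13); their common second difference is (+0, -2) (constant acceleration).
step 7: (20, -45) + (+4, -15) → (24, -60)
step 8: (24, -60) + (+4, -17) → (28, -77)
step 9: (28, -77) + (+4, -19) → (32, -96)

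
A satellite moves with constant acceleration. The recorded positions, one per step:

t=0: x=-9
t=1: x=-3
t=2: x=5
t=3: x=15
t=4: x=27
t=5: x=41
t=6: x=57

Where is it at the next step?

x=75

First differences are +6, +8, +10, +12, +14, +16; their common second difference is +2 (constant acceleration).
step 7: 57 + 18 → x=75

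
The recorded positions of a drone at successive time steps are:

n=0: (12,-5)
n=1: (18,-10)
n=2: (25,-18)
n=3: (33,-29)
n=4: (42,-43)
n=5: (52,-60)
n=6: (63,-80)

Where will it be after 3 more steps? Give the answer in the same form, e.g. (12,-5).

First differences are (+6,-5), (+7,-8), (+8,-11), (+9,-14), (+10,-17), (+11,-20); their common second difference is (+1,-3) (constant acceleration).
step 7: (63,-80) + (+12,-23) → (75,-103)
step 8: (75,-103) + (+13,-26) → (88,-129)
step 9: (88,-129) + (+14,-29) → (102,-158)

(102,-158)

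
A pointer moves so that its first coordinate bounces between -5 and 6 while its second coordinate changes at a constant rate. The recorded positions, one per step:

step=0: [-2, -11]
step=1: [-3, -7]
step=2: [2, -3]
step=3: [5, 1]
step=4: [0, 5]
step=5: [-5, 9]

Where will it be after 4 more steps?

[-3, 25]

The first coordinate reflects between -5 and 6, moving 5 per step.
  step 6: -5 → 0
  step 7: 0 → 5
  step 8: 5 → 2
  step 9: 2 → -3
The second coordinate changes by +4 each step: at step 9 it is 25.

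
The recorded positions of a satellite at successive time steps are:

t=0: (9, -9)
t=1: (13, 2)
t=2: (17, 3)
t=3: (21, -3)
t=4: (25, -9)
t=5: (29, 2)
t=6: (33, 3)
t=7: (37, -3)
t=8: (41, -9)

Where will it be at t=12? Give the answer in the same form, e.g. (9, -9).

First: linear, +4 per step → 57 at step 12.
Second: cycles through -9, 2, 3, -3 every 4 steps. Step 12 lands at position 0 of the cycle → -9.

(57, -9)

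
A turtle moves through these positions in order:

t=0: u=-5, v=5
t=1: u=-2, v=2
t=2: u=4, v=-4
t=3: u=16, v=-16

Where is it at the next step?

u=40, v=-40

The jumps are (+3,-3), (+6,-6), (+12,-12) — a geometric progression with ratio 2.
step 4: u=16, v=-16 + (+24,-24) → u=40, v=-40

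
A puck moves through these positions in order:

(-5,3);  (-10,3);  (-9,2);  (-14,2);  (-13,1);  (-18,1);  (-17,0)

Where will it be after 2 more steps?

Differencing gives (-5,+0), (+1,-1), (-5,+0), (+1,-1), (-5,+0), (+1,-1). This is the pattern (-5,+0), (+1,-1) repeated.
step 7: apply (-5,+0) → (-22,0)
step 8: apply (+1,-1) → (-21,-1)

(-21,-1)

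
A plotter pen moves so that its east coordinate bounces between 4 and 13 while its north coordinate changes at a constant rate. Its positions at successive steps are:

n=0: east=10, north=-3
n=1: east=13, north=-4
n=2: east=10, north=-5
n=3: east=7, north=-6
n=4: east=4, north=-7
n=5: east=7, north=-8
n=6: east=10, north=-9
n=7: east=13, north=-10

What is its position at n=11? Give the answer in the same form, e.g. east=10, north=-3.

The east coordinate reflects between 4 and 13, moving 3 per step.
  step 8: 13 → 10
  step 9: 10 → 7
  step 10: 7 → 4
  step 11: 4 → 7
The north coordinate changes by -1 each step: at step 11 it is -14.

east=7, north=-14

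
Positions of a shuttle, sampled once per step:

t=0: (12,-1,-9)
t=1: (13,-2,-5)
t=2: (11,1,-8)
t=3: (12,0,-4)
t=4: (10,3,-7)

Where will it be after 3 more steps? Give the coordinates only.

(10,4,-2)

Step-to-step displacements: (+1,-1,+4), (-2,+3,-3), (+1,-1,+4), (-2,+3,-3) — a repeating cycle of length 2.
step 5: apply (+1,-1,+4) → (11,2,-3)
step 6: apply (-2,+3,-3) → (9,5,-6)
step 7: apply (+1,-1,+4) → (10,4,-2)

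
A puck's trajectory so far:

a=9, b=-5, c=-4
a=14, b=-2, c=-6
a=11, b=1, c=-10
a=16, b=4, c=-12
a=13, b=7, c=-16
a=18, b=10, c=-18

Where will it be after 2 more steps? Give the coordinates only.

Step-to-step displacements: (+5, +3, -2), (-3, +3, -4), (+5, +3, -2), (-3, +3, -4), (+5, +3, -2) — a repeating cycle of length 2.
step 6: apply (-3, +3, -4) → a=15, b=13, c=-22
step 7: apply (+5, +3, -2) → a=20, b=16, c=-24

a=20, b=16, c=-24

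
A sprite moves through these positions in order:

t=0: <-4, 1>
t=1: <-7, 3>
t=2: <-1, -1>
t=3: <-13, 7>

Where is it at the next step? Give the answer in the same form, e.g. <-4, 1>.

<11, -9>

Step-to-step displacements: <-3, +2>, <+6, -4>, <-12, +8>; each is -2× the previous.
step 4: <-13, 7> + <+24, -16> → <11, -9>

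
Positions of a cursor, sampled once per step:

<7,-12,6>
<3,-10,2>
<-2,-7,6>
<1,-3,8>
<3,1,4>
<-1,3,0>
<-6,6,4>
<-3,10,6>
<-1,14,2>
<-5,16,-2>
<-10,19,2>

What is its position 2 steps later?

<-5,27,0>

Step-to-step displacements: <-4,+2,-4>, <-5,+3,+4>, <+3,+4,+2>, <+2,+4,-4>, <-4,+2,-4>, <-5,+3,+4>, <+3,+4,+2>, <+2,+4,-4>, <-4,+2,-4>, <-5,+3,+4> — a repeating cycle of length 4.
step 11: apply <+3,+4,+2> → <-7,23,4>
step 12: apply <+2,+4,-4> → <-5,27,0>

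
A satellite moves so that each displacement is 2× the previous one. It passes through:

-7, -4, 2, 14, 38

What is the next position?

86

The jumps are +3, +6, +12, +24 — a geometric progression with ratio 2.
step 5: 38 + 48 → 86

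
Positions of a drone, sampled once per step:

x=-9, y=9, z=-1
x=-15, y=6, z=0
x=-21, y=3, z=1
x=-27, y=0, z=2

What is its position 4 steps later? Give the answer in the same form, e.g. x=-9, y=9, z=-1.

x=-51, y=-12, z=6

Constant displacement of (-6,-3,+1) per step.
step 4: x=-27, y=0, z=2 + (-6,-3,+1) → x=-33, y=-3, z=3
step 5: x=-33, y=-3, z=3 + (-6,-3,+1) → x=-39, y=-6, z=4
step 6: x=-39, y=-6, z=4 + (-6,-3,+1) → x=-45, y=-9, z=5
step 7: x=-45, y=-9, z=5 + (-6,-3,+1) → x=-51, y=-12, z=6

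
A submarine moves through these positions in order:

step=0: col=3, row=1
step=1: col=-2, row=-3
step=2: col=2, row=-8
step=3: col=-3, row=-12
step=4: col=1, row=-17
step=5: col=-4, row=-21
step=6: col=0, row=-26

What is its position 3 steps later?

Differencing gives (-5, -4), (+4, -5), (-5, -4), (+4, -5), (-5, -4), (+4, -5). This is the pattern (-5, -4), (+4, -5) repeated.
step 7: apply (-5, -4) → col=-5, row=-30
step 8: apply (+4, -5) → col=-1, row=-35
step 9: apply (-5, -4) → col=-6, row=-39

col=-6, row=-39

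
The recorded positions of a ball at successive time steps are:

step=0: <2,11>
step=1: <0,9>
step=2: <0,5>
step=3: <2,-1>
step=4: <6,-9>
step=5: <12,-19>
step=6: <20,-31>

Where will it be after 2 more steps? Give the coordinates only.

<42,-61>

Taking differences between consecutive positions: <-2,-2>, <+0,-4>, <+2,-6>, <+4,-8>, <+6,-10>, <+8,-12>. These grow by <+2,-2> each step.
step 7: <20,-31> + <+10,-14> → <30,-45>
step 8: <30,-45> + <+12,-16> → <42,-61>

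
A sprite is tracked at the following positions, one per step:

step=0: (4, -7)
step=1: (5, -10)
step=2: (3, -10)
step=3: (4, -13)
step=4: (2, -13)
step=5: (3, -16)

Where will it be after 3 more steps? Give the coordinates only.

Step-to-step displacements: (+1, -3), (-2, +0), (+1, -3), (-2, +0), (+1, -3) — a repeating cycle of length 2.
step 6: apply (-2, +0) → (1, -16)
step 7: apply (+1, -3) → (2, -19)
step 8: apply (-2, +0) → (0, -19)

(0, -19)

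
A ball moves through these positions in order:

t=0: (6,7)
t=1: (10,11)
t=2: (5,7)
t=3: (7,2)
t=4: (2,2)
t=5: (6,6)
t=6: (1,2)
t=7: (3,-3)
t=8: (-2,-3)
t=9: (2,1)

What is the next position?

(-3,-3)

Step-to-step displacements: (+4,+4), (-5,-4), (+2,-5), (-5,+0), (+4,+4), (-5,-4), (+2,-5), (-5,+0), (+4,+4) — a repeating cycle of length 4.
step 10: apply (-5,-4) → (-3,-3)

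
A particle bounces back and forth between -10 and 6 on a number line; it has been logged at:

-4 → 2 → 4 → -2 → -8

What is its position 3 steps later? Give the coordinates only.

6

The value travels 6 per step and bounces off the walls at -10 and 6.
  step 5: -8 → -6
  step 6: -6 → 0
  step 7: 0 → 6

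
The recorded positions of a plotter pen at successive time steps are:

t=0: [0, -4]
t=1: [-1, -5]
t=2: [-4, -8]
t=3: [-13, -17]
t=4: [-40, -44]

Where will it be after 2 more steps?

[-364, -368]

The jumps are [-1, -1], [-3, -3], [-9, -9], [-27, -27] — a geometric progression with ratio 3.
step 5: [-40, -44] + [-81, -81] → [-121, -125]
step 6: [-121, -125] + [-243, -243] → [-364, -368]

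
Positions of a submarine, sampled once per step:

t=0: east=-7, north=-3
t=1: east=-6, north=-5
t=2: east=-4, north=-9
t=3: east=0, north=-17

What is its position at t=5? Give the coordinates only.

east=24, north=-65

Step-to-step displacements: (+1, -2), (+2, -4), (+4, -8); each is 2× the previous.
step 4: east=0, north=-17 + (+8, -16) → east=8, north=-33
step 5: east=8, north=-33 + (+16, -32) → east=24, north=-65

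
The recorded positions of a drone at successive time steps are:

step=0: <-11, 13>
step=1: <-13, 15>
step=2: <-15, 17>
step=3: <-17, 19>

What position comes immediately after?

<-19, 21>

The position changes by <-2, +2> every step.
step 4: <-17, 19> + <-2, +2> → <-19, 21>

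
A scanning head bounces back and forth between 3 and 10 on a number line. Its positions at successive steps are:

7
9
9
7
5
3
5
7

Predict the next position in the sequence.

9

The value travels 2 per step and bounces off the walls at 3 and 10.
  step 8: 7 → 9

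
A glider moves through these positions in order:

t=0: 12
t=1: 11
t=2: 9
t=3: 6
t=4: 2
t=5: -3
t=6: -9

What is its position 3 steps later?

-33

Taking differences between consecutive positions: -1, -2, -3, -4, -5, -6. These grow by -1 each step.
step 7: -9 − 7 → -16
step 8: -16 − 8 → -24
step 9: -24 − 9 → -33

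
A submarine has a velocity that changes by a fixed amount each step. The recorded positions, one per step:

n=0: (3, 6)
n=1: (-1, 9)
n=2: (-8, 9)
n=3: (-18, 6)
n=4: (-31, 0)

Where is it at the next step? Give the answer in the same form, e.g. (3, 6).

First differences are (-4, +3), (-7, +0), (-10, -3), (-13, -6); their common second difference is (-3, -3) (constant acceleration).
step 5: (-31, 0) + (-16, -9) → (-47, -9)

(-47, -9)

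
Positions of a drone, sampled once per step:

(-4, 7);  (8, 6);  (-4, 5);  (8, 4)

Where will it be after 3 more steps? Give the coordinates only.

(-4, 1)

The first coordinate repeats the cycle [-4, 8] with period 2; step 6 mod 2 = 0, giving -4.
The second coordinate changes by -1 each step, so at step 6 it is 7 + 6·(-1) = 1.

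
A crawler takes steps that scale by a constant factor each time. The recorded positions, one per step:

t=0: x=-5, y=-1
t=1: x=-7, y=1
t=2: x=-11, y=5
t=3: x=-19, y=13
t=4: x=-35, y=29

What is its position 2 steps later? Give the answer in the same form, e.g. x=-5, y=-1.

The jumps are (-2, +2), (-4, +4), (-8, +8), (-16, +16) — a geometric progression with ratio 2.
step 5: x=-35, y=29 + (-32, +32) → x=-67, y=61
step 6: x=-67, y=61 + (-64, +64) → x=-131, y=125

x=-131, y=125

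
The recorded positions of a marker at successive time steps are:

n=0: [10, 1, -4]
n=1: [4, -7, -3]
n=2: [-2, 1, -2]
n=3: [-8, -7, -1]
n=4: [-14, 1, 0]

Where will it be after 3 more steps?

The first coordinate changes by -6 each step, so at step 7 it is 10 + 7·(-6) = -32.
The second coordinate repeats the cycle [1, -7] with period 2; step 7 mod 2 = 1, giving -7.
The third coordinate changes by +1 each step, so at step 7 it is -4 + 7·(1) = 3.

[-32, -7, 3]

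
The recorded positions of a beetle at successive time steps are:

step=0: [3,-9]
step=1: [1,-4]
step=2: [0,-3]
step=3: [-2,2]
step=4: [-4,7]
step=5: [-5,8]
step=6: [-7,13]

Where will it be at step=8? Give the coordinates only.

[-10,19]

Step-to-step displacements: [-2,+5], [-1,+1], [-2,+5], [-2,+5], [-1,+1], [-2,+5] — a repeating cycle of length 3.
step 7: apply [-2,+5] → [-9,18]
step 8: apply [-1,+1] → [-10,19]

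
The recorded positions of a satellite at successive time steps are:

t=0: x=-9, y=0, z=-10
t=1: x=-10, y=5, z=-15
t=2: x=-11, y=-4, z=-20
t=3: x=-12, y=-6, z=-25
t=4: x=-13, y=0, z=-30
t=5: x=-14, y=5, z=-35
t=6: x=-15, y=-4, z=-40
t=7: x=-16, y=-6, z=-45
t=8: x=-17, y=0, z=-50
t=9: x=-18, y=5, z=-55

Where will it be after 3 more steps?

x=-21, y=0, z=-70

The x coordinate changes by -1 each step, so at step 12 it is -9 + 12·(-1) = -21.
The y coordinate repeats the cycle [0, 5, -4, -6] with period 4; step 12 mod 4 = 0, giving 0.
The z coordinate changes by -5 each step, so at step 12 it is -10 + 12·(-5) = -70.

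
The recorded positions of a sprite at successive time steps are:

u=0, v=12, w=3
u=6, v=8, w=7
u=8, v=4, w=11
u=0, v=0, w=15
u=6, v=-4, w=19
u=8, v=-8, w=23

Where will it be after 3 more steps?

The u coordinate repeats the cycle [0, 6, 8] with period 3; step 8 mod 3 = 2, giving 8.
The v coordinate changes by -4 each step, so at step 8 it is 12 + 8·(-4) = -20.
The w coordinate changes by +4 each step, so at step 8 it is 3 + 8·(4) = 35.

u=8, v=-20, w=35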